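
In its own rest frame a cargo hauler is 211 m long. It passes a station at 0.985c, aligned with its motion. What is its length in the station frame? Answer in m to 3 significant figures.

L ≈ 36.4 m

γ = 1/√(1 − 0.985²) = 5.7953
Length contraction: L = L₀/γ = 211/5.7953 = 36.4 m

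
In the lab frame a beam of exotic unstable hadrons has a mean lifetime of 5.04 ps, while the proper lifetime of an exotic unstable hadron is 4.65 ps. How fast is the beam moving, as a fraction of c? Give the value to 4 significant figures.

β ≈ 0.3857

γ = Δt/τ₀ = 5.04/4.65 = 1.08387
β = √(1 − 1/γ²) = √(1 − 1/1.08387²) = 0.3857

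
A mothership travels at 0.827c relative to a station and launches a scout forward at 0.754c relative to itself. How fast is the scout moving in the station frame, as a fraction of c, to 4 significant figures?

Compose boost 2: (0.754 + 0.827)/(1 + 0.754×0.827) = 1.581/1.62356 = 0.9738

u ≈ 0.9738c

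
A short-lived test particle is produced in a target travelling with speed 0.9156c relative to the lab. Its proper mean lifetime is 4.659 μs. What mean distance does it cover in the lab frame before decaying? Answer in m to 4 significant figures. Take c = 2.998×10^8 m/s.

γ = 1/√(1 − 0.9156²) = 2.48700
Dilated lifetime: Δt = γτ₀ = 2.48700 × 4.659 μs = 11.5869 μs
d = vΔt = 0.9156c × 11.5869 μs = 2.74497×10^8 m/s × 1.15869×10^-5 s = 3181 m

d ≈ 3181 m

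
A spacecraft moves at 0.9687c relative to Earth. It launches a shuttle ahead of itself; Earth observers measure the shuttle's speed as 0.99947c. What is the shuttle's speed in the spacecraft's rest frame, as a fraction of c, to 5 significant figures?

u' ≈ 0.96720c

Inverse velocity addition: u' = (u − v)/(1 − uv/c²)
= (0.99947 − 0.9687)/(1 − 0.99947×0.9687) = 0.030770/0.03181341 = 0.96720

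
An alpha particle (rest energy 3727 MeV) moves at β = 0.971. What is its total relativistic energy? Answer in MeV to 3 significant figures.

γ = 1/√(1 − 0.971²) = 4.1827
E = γm₀c² = 4.1827 × 3727 MeV = 15600 MeV

E ≈ 15600 MeV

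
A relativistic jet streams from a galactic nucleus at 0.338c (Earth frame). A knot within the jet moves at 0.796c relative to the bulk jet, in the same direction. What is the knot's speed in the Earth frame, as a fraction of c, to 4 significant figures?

Relativistic velocity addition: u = (u' + v)/(1 + u'v/c²)
= (0.796 + 0.338)/(1 + 0.796×0.338) = 1.134/1.26905 = 0.8936

u ≈ 0.8936c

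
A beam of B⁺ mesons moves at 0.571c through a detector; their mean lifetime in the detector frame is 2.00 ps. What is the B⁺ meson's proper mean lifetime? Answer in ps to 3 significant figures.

γ = 1/√(1 − 0.571²) = 1.2181
Proper time: τ₀ = Δt/γ = 2.00/1.2181 = 1.64 ps

τ₀ ≈ 1.64 ps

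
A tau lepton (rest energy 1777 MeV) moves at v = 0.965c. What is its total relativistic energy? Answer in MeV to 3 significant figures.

γ = 1/√(1 − 0.965²) = 3.8132
E = γm₀c² = 3.8132 × 1777 MeV = 6780 MeV

E ≈ 6780 MeV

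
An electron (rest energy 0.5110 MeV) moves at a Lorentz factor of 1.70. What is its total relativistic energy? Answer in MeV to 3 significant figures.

γ = 1.70 (given)
E = γm₀c² = 1.70 × 0.5110 MeV = 0.869 MeV

E ≈ 0.869 MeV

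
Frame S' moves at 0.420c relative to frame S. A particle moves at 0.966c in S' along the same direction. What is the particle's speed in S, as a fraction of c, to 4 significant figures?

u ≈ 0.9860c

Relativistic velocity addition: u = (u' + v)/(1 + u'v/c²)
= (0.966 + 0.420)/(1 + 0.966×0.420) = 1.386/1.40572 = 0.9860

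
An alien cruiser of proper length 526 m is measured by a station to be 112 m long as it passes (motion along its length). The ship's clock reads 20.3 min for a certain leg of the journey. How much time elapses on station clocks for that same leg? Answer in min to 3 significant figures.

Δt ≈ 95.3 min

Length contraction ⇒ γ = L₀/L = 526/112 = 4.6964
Time dilation: Δt = γτ₀ = 4.6964 × 20.3 min = 95.3 min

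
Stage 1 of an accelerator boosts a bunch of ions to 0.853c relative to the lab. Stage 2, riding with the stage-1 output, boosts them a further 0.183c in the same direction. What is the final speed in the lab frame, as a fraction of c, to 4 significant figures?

Compose boost 2: (0.183 + 0.853)/(1 + 0.183×0.853) = 1.036/1.15610 = 0.8961

u ≈ 0.8961c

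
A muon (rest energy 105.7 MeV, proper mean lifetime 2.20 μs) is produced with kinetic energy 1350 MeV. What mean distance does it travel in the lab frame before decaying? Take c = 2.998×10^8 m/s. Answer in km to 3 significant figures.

d ≈ 9.06 km

γ = 1 + K/(m₀c²) = 1 + 1350/105.7 = 13.772
β = √(1 − 1/γ²) = 0.99736
Dilated lifetime: γτ₀ = 13.772 × 2.20 μs = 30.298 μs
d = βc·γτ₀ = 0.99736 × (2.998×10^8 m/s) × 3.0298×10^-5 s = 9.06 km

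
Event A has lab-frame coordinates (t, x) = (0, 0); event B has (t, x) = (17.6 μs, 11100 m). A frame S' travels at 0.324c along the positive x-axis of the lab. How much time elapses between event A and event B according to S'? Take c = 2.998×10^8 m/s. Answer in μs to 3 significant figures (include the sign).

Δt' ≈ 5.92 μs

γ = 1/√(1 − 0.324²) = 1.0570
Δt' = γ(Δt − vΔx/c²) = 1.0570 × (17.6 μs − 0.324×11100 m / (2.998×10^8 m/s))
= 1.0570 × (5.6040 μs) = 5.92 μs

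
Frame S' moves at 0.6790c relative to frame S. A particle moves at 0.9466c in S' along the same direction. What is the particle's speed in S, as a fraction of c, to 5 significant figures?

Relativistic velocity addition: u = (u' + v)/(1 + u'v/c²)
= (0.9466 + 0.6790)/(1 + 0.9466×0.6790) = 1.6256/1.642741 = 0.98957

u ≈ 0.98957c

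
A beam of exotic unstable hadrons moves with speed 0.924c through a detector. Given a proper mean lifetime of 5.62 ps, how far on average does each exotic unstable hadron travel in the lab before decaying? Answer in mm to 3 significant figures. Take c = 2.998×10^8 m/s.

γ = 1/√(1 − 0.924²) = 2.6151
Dilated lifetime: Δt = γτ₀ = 2.6151 × 5.62 ps = 14.697 ps
d = vΔt = 0.924c × 14.697 ps = 2.7702×10^8 m/s × 1.4697×10^-11 s = 4.07 mm

d ≈ 4.07 mm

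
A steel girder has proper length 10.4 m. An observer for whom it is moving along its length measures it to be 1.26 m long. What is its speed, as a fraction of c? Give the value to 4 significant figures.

γ = L₀/L = 10.4/1.26 = 8.25397
β = √(1 − 1/γ²) = 0.9926

β ≈ 0.9926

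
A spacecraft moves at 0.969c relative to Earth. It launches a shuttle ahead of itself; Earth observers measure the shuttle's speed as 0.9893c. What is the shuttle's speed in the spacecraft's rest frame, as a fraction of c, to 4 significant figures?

u' ≈ 0.4907c

Inverse velocity addition: u' = (u − v)/(1 − uv/c²)
= (0.9893 − 0.969)/(1 − 0.9893×0.969) = 0.02030/0.0413683 = 0.4907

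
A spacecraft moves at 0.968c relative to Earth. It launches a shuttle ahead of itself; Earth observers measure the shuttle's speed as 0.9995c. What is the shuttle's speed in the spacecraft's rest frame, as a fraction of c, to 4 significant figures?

Inverse velocity addition: u' = (u − v)/(1 − uv/c²)
= (0.9995 − 0.968)/(1 − 0.9995×0.968) = 0.03150/0.0324840 = 0.9697

u' ≈ 0.9697c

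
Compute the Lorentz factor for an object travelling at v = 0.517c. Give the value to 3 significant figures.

γ = 1/√(1 − β²) = 1/√(1 − 0.517²) = 1/√(0.73271) = 1.17

γ ≈ 1.17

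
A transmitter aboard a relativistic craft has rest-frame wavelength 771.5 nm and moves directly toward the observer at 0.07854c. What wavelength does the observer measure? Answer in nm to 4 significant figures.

λ_obs ≈ 713.1 nm

Relativistic Doppler: λ_obs = λ_src √((1−β)/(1+β))
= 771.5 × √(0.921460/1.07854) = 771.5 × 0.924315 = 713.1 nm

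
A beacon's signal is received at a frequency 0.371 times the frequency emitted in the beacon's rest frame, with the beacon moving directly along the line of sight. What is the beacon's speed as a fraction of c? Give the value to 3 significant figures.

f_obs/f_src = √((1−β)/(1+β)) = 0.371  ⇒  (1−β)/(1+β) = 0.13764
β = |1 − D²|/(1 + D²) = |1 − 0.13764|/(1 + 0.13764) = 0.758

β ≈ 0.758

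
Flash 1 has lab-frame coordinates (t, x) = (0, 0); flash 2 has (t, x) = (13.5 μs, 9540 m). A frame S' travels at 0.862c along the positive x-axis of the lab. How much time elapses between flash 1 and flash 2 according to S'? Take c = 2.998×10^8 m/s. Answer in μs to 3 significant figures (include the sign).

Δt' ≈ -27.5 μs

γ = 1/√(1 − 0.862²) = 1.9727
Δt' = γ(Δt − vΔx/c²) = 1.9727 × (13.5 μs − 0.862×9540 m / (2.998×10^8 m/s))
= 1.9727 × (-13.930 μs) = -27.5 μs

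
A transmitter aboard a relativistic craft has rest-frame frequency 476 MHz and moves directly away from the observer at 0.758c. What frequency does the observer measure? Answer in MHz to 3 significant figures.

Relativistic Doppler: f_obs = f_src √((1−β)/(1+β))
= 476 × √(0.24200/1.7580) = 476 × 0.37102 = 177 MHz

f_obs ≈ 177 MHz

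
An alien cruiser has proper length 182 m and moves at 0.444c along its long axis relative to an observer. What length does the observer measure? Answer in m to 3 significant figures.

L ≈ 163 m

γ = 1/√(1 − 0.444²) = 1.1160
Length contraction: L = L₀/γ = 182/1.1160 = 163 m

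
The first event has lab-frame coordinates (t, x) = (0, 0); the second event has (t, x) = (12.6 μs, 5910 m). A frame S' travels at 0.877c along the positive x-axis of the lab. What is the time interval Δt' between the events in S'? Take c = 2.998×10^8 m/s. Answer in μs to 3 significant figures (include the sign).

γ = 1/√(1 − 0.877²) = 2.0812
Δt' = γ(Δt − vΔx/c²) = 2.0812 × (12.6 μs − 0.877×5910 m / (2.998×10^8 m/s))
= 2.0812 × (-4.6884 μs) = -9.76 μs

Δt' ≈ -9.76 μs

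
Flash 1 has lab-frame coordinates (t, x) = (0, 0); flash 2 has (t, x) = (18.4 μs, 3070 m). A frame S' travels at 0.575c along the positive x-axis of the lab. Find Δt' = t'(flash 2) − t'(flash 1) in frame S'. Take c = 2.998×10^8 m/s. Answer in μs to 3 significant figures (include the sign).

Δt' ≈ 15.3 μs

γ = 1/√(1 − 0.575²) = 1.2223
Δt' = γ(Δt − vΔx/c²) = 1.2223 × (18.4 μs − 0.575×3070 m / (2.998×10^8 m/s))
= 1.2223 × (12.512 μs) = 15.3 μs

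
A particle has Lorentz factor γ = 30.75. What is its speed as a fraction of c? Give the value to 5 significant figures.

β = √(1 − 1/γ²) = √(1 − 1/30.75²) = √(0.9989424) = 0.99947

β ≈ 0.99947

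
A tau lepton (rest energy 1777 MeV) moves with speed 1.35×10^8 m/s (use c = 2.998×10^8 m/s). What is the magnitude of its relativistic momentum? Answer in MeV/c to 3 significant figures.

p ≈ 896 MeV/c

β = v/c = 1.35×10^8 / 2.998×10^8 = 0.45030
γ = 1/√(1 − 0.45030²) = 1.1200
p = γβm₀c = 1.1200 × 0.45030 × 1777 MeV/c = 896 MeV/c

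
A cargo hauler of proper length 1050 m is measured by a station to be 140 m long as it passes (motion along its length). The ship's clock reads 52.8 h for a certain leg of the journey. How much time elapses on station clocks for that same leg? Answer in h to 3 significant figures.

Δt ≈ 396 h

Length contraction ⇒ γ = L₀/L = 1050/140 = 7.5000
Time dilation: Δt = γτ₀ = 7.5000 × 52.8 h = 396 h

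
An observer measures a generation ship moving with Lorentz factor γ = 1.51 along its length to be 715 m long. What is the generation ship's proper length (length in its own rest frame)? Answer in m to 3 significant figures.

γ = 1.51 (given)
L₀ = γL = 1.51 × 715 = 1080 m

L₀ ≈ 1080 m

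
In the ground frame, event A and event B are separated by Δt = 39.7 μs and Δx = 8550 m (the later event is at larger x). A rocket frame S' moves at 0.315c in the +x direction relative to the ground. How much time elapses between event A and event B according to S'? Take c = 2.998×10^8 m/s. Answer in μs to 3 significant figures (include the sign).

γ = 1/√(1 − 0.315²) = 1.0536
Δt' = γ(Δt − vΔx/c²) = 1.0536 × (39.7 μs − 0.315×8550 m / (2.998×10^8 m/s))
= 1.0536 × (30.717 μs) = 32.4 μs

Δt' ≈ 32.4 μs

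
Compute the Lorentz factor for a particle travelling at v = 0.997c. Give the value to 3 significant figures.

γ = 1/√(1 − β²) = 1/√(1 − 0.997²) = 1/√(0.0059910) = 12.9

γ ≈ 12.9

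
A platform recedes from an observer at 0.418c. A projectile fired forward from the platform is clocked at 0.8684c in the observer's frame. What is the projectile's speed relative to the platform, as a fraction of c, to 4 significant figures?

Inverse velocity addition: u' = (u − v)/(1 − uv/c²)
= (0.8684 − 0.418)/(1 − 0.8684×0.418) = 0.4504/0.637009 = 0.7071

u' ≈ 0.7071c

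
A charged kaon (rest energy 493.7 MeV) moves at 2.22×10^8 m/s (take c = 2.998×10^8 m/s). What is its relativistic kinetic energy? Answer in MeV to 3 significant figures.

K ≈ 241 MeV

β = v/c = 2.22×10^8 / 2.998×10^8 = 0.74049
γ = 1/√(1 − 0.74049²) = 1.4880
K = (γ − 1)m₀c² = (1.4880 − 1) × 493.7 MeV = 0.48795 × 493.7 MeV = 241 MeV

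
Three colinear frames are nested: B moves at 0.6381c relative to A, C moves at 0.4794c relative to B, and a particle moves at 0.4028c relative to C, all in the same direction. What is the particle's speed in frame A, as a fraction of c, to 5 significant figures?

Compose boost 2: (0.4794 + 0.6381)/(1 + 0.4794×0.6381) = 1.1175/1.305905 = 0.8557283
Compose boost 3: (0.4028 + 0.8557283)/(1 + 0.4028×0.8557283) = 1.258528/1.344687 = 0.93593

u ≈ 0.93593c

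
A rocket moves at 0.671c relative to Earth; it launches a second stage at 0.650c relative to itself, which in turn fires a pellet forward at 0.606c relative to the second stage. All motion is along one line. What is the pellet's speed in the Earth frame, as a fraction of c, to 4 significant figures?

u ≈ 0.9797c

Compose boost 2: (0.650 + 0.671)/(1 + 0.650×0.671) = 1.321/1.43615 = 0.919820
Compose boost 3: (0.606 + 0.919820)/(1 + 0.606×0.919820) = 1.52582/1.55741 = 0.9797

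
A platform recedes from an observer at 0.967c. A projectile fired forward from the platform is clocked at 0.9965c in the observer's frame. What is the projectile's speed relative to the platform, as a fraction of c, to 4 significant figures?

Inverse velocity addition: u' = (u − v)/(1 − uv/c²)
= (0.9965 − 0.967)/(1 − 0.9965×0.967) = 0.02950/0.0363845 = 0.8108

u' ≈ 0.8108c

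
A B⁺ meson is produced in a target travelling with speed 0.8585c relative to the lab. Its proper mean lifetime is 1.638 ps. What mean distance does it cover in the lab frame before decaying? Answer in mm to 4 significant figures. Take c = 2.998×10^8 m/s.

d ≈ 0.8221 mm

γ = 1/√(1 − 0.8585²) = 1.95003
Dilated lifetime: Δt = γτ₀ = 1.95003 × 1.638 ps = 3.19414 ps
d = vΔt = 0.8585c × 3.19414 ps = 2.57378×10^8 m/s × 3.19414×10^-12 s = 0.8221 mm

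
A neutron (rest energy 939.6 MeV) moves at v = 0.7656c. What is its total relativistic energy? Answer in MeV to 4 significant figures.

γ = 1/√(1 − 0.7656²) = 1.55444
E = γm₀c² = 1.55444 × 939.6 MeV = 1461 MeV

E ≈ 1461 MeV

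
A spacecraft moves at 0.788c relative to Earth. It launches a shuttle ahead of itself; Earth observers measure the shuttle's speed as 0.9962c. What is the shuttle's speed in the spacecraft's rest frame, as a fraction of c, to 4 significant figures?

Inverse velocity addition: u' = (u − v)/(1 − uv/c²)
= (0.9962 − 0.788)/(1 − 0.9962×0.788) = 0.2082/0.214994 = 0.9684

u' ≈ 0.9684c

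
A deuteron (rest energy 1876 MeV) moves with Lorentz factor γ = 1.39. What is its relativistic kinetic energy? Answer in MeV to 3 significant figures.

K ≈ 732 MeV

γ = 1.39 (given)
K = (γ − 1)m₀c² = (1.39 − 1) × 1876 MeV = 0.39000 × 1876 MeV = 732 MeV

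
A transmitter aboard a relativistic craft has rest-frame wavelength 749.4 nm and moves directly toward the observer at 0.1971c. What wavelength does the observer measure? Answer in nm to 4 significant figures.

Relativistic Doppler: λ_obs = λ_src √((1−β)/(1+β))
= 749.4 × √(0.802900/1.19710) = 749.4 × 0.818965 = 613.7 nm

λ_obs ≈ 613.7 nm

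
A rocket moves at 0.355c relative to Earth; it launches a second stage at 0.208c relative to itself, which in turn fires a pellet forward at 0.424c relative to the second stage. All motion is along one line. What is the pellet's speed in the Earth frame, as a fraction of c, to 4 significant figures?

u ≈ 0.7758c

Compose boost 2: (0.208 + 0.355)/(1 + 0.208×0.355) = 0.5630/1.07384 = 0.524287
Compose boost 3: (0.424 + 0.524287)/(1 + 0.424×0.524287) = 0.948287/1.22230 = 0.7758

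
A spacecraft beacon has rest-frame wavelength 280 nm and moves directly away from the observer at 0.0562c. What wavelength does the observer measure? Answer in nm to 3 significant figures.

λ_obs ≈ 296 nm

Relativistic Doppler: λ_obs = λ_src √((1+β)/(1−β))
= 280 × √(1.0562/0.94380) = 280 × 1.0579 = 296 nm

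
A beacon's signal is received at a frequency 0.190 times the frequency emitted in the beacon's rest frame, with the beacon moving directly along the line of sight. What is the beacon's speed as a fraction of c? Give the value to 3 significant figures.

β ≈ 0.930

f_obs/f_src = √((1−β)/(1+β)) = 0.190  ⇒  (1−β)/(1+β) = 0.036100
β = |1 − D²|/(1 + D²) = |1 − 0.036100|/(1 + 0.036100) = 0.930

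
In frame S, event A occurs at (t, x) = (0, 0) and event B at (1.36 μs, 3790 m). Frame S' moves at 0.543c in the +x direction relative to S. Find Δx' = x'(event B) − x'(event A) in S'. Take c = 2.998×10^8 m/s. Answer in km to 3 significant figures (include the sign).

γ = 1/√(1 − 0.543²) = 1.1909
Δx' = γ(Δx − vΔt) = 1.1909 × (3790 m − 0.543×(2.998×10^8 m/s)×1.36×10^-6 s)
= 1.1909 × (3568.6 m) = 4.25 km

Δx' ≈ 4.25 km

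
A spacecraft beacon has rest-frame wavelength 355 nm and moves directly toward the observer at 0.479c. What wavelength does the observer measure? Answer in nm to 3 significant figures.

λ_obs ≈ 211 nm

Relativistic Doppler: λ_obs = λ_src √((1−β)/(1+β))
= 355 × √(0.52100/1.4790) = 355 × 0.59352 = 211 nm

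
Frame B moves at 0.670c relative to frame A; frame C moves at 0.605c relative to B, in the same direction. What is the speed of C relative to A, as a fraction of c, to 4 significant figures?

u ≈ 0.9072c

Compose boost 2: (0.605 + 0.670)/(1 + 0.605×0.670) = 1.275/1.40535 = 0.9072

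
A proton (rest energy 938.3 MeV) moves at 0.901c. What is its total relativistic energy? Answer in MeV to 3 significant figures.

γ = 1/√(1 − 0.901²) = 2.3051
E = γm₀c² = 2.3051 × 938.3 MeV = 2160 MeV

E ≈ 2160 MeV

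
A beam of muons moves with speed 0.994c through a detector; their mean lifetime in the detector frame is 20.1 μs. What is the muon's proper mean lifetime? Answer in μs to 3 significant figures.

γ = 1/√(1 − 0.994²) = 9.1424
Proper time: τ₀ = Δt/γ = 20.1/9.1424 = 2.20 μs

τ₀ ≈ 2.20 μs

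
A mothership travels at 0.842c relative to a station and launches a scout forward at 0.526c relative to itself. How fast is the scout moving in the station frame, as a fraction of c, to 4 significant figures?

u ≈ 0.9481c

Compose boost 2: (0.526 + 0.842)/(1 + 0.526×0.842) = 1.368/1.44289 = 0.9481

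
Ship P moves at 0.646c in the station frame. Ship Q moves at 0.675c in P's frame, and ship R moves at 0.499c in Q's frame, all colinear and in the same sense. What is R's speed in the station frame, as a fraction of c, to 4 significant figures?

Compose boost 2: (0.675 + 0.646)/(1 + 0.675×0.646) = 1.321/1.43605 = 0.919884
Compose boost 3: (0.499 + 0.919884)/(1 + 0.499×0.919884) = 1.41888/1.45902 = 0.9725

u ≈ 0.9725c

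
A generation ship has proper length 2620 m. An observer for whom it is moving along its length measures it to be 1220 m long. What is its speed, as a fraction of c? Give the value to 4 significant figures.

β ≈ 0.8850

γ = L₀/L = 2620/1220 = 2.14754
β = √(1 − 1/γ²) = 0.8850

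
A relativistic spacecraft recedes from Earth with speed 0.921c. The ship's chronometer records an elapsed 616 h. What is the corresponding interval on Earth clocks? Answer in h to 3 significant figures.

Δt ≈ 1580 h

γ = 1/√(1 − 0.921²) = 2.5670
Time dilation: Δt = γτ₀ = 2.5670 × 616 h = 1580 h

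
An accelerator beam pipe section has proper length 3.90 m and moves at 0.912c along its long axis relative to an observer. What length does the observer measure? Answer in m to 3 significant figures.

γ = 1/√(1 − 0.912²) = 2.4379
Length contraction: L = L₀/γ = 3.90/2.4379 = 1.60 m

L ≈ 1.60 m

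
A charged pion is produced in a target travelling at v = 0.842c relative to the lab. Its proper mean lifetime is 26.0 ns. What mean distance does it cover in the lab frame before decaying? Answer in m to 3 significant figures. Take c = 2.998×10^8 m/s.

γ = 1/√(1 − 0.842²) = 1.8536
Dilated lifetime: Δt = γτ₀ = 1.8536 × 26.0 ns = 48.195 ns
d = vΔt = 0.842c × 48.195 ns = 2.5243×10^8 m/s × 4.8195×10^-8 s = 12.2 m

d ≈ 12.2 m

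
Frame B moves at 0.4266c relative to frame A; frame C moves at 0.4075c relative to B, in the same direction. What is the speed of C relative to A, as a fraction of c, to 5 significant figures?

Compose boost 2: (0.4075 + 0.4266)/(1 + 0.4075×0.4266) = 0.83410/1.173839 = 0.71057

u ≈ 0.71057c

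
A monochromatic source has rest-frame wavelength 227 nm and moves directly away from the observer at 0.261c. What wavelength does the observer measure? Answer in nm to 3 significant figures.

λ_obs ≈ 297 nm

Relativistic Doppler: λ_obs = λ_src √((1+β)/(1−β))
= 227 × √(1.2610/0.73900) = 227 × 1.3063 = 297 nm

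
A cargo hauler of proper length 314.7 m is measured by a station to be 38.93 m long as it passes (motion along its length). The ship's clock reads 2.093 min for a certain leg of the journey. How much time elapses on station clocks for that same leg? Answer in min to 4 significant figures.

Δt ≈ 16.92 min

Length contraction ⇒ γ = L₀/L = 314.7/38.93 = 8.08374
Time dilation: Δt = γτ₀ = 8.08374 × 2.093 min = 16.92 min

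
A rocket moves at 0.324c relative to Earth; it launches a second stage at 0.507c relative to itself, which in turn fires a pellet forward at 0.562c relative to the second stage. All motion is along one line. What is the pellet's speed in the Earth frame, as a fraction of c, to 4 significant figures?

Compose boost 2: (0.507 + 0.324)/(1 + 0.507×0.324) = 0.8310/1.16427 = 0.713753
Compose boost 3: (0.562 + 0.713753)/(1 + 0.562×0.713753) = 1.27575/1.40113 = 0.9105

u ≈ 0.9105c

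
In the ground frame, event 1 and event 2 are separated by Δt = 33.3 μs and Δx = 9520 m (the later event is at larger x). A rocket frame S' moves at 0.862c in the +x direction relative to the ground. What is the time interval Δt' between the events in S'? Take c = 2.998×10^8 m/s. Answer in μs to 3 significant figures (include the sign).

Δt' ≈ 11.7 μs

γ = 1/√(1 − 0.862²) = 1.9727
Δt' = γ(Δt − vΔx/c²) = 1.9727 × (33.3 μs − 0.862×9520 m / (2.998×10^8 m/s))
= 1.9727 × (5.9276 μs) = 11.7 μs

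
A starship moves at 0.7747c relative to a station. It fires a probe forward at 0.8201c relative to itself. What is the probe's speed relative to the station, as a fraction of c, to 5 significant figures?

u ≈ 0.97522c

Relativistic velocity addition: u = (u' + v)/(1 + u'v/c²)
= (0.8201 + 0.7747)/(1 + 0.8201×0.7747) = 1.5948/1.635331 = 0.97522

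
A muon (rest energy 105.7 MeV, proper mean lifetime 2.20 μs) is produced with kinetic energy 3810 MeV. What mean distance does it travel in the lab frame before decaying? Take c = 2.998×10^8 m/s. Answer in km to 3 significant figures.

γ = 1 + K/(m₀c²) = 1 + 3810/105.7 = 37.045
β = √(1 − 1/γ²) = 0.99964
Dilated lifetime: γτ₀ = 37.045 × 2.20 μs = 81.500 μs
d = βc·γτ₀ = 0.99964 × (2.998×10^8 m/s) × 8.1500×10^-5 s = 24.4 km

d ≈ 24.4 km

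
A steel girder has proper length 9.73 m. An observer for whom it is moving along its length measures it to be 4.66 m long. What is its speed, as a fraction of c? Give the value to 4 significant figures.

β ≈ 0.8779

γ = L₀/L = 9.73/4.66 = 2.08798
β = √(1 − 1/γ²) = 0.8779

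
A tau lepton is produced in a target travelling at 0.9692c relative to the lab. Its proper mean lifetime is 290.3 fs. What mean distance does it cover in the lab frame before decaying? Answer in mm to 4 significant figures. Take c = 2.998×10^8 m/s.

γ = 1/√(1 − 0.9692²) = 4.06050
Dilated lifetime: Δt = γτ₀ = 4.06050 × 290.3 fs = 1178.76 fs
d = vΔt = 0.9692c × 1178.76 fs = 2.90566×10^8 m/s × 1.17876×10^-12 s = 0.3425 mm

d ≈ 0.3425 mm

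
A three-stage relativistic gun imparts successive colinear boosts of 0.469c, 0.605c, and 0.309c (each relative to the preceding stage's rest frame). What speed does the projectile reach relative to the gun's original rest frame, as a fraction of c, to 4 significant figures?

u ≈ 0.9103c

Compose boost 2: (0.605 + 0.469)/(1 + 0.605×0.469) = 1.074/1.28374 = 0.836615
Compose boost 3: (0.309 + 0.836615)/(1 + 0.309×0.836615) = 1.14561/1.25851 = 0.9103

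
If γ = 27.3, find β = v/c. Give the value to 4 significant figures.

β = √(1 − 1/γ²) = √(1 − 1/27.3²) = √(0.998658) = 0.9993

β ≈ 0.9993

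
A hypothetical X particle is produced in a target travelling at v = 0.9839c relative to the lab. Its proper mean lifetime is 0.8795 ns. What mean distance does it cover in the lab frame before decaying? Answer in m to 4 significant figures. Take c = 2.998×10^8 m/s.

d ≈ 1.452 m

γ = 1/√(1 − 0.9839²) = 5.59535
Dilated lifetime: Δt = γτ₀ = 5.59535 × 0.8795 ns = 4.92111 ns
d = vΔt = 0.9839c × 4.92111 ns = 2.94973×10^8 m/s × 4.92111×10^-9 s = 1.452 m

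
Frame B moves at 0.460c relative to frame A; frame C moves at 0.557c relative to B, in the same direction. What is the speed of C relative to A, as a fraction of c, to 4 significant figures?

u ≈ 0.8096c

Compose boost 2: (0.557 + 0.460)/(1 + 0.557×0.460) = 1.017/1.25622 = 0.8096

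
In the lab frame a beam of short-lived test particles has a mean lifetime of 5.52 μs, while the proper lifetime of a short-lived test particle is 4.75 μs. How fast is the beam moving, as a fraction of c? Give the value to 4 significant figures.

γ = Δt/τ₀ = 5.52/4.75 = 1.16211
β = √(1 − 1/γ²) = √(1 − 1/1.16211²) = 0.5094

β ≈ 0.5094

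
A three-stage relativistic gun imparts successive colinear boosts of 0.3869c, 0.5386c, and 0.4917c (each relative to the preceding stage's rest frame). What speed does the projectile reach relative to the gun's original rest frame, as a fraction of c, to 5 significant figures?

u ≈ 0.91356c

Compose boost 2: (0.5386 + 0.3869)/(1 + 0.5386×0.3869) = 0.92550/1.208384 = 0.7658987
Compose boost 3: (0.4917 + 0.7658987)/(1 + 0.4917×0.7658987) = 1.257599/1.376592 = 0.91356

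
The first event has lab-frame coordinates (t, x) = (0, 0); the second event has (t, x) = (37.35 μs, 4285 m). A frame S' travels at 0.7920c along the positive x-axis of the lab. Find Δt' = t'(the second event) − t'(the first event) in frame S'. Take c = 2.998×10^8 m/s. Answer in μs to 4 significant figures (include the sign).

γ = 1/√(1 − 0.7920²) = 1.63795
Δt' = γ(Δt − vΔx/c²) = 1.63795 × (37.35 μs − 0.7920×4285 m / (2.998×10^8 m/s))
= 1.63795 × (26.0301 μs) = 42.64 μs

Δt' ≈ 42.64 μs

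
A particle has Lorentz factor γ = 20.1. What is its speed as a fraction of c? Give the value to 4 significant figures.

β ≈ 0.9988

β = √(1 − 1/γ²) = √(1 − 1/20.1²) = √(0.997525) = 0.9988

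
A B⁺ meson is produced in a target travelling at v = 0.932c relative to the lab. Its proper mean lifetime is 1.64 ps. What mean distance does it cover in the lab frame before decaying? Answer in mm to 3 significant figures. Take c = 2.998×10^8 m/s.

d ≈ 1.26 mm

γ = 1/√(1 − 0.932²) = 2.7589
Dilated lifetime: Δt = γτ₀ = 2.7589 × 1.64 ps = 4.5247 ps
d = vΔt = 0.932c × 4.5247 ps = 2.7941×10^8 m/s × 4.5247×10^-12 s = 1.26 mm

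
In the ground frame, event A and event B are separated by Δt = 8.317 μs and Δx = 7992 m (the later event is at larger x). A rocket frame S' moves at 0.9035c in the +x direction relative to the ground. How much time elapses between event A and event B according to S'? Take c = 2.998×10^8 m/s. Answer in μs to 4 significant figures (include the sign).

Δt' ≈ -36.79 μs

γ = 1/√(1 − 0.9035²) = 2.33324
Δt' = γ(Δt − vΔx/c²) = 2.33324 × (8.317 μs − 0.9035×7992 m / (2.998×10^8 m/s))
= 2.33324 × (-15.7683 μs) = -36.79 μs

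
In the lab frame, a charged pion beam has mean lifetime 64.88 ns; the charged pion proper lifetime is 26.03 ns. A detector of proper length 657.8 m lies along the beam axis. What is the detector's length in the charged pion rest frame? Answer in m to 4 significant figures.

L ≈ 263.9 m

Time dilation ⇒ γ = Δt/τ₀ = 64.88/26.03 = 2.49251
Length contraction: L = L₀/γ = 657.8/2.49251 = 263.9 m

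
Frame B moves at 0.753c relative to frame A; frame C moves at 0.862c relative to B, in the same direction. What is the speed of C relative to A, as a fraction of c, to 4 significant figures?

Compose boost 2: (0.862 + 0.753)/(1 + 0.862×0.753) = 1.615/1.64909 = 0.9793

u ≈ 0.9793c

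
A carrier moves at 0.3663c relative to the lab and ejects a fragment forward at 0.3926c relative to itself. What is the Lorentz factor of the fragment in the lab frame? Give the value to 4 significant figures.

γ ≈ 1.337

u_lab = (0.3926 + 0.3663)/(1 + 0.3926×0.3663) = 0.75890/1.143809 = 0.6634847
γ = 1/√(1 − 0.6634847²) = 1.337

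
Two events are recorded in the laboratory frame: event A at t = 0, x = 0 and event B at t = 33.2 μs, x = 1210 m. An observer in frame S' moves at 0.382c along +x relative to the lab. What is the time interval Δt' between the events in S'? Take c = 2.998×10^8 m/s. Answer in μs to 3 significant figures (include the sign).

Δt' ≈ 34.3 μs

γ = 1/√(1 − 0.382²) = 1.0821
Δt' = γ(Δt − vΔx/c²) = 1.0821 × (33.2 μs − 0.382×1210 m / (2.998×10^8 m/s))
= 1.0821 × (31.658 μs) = 34.3 μs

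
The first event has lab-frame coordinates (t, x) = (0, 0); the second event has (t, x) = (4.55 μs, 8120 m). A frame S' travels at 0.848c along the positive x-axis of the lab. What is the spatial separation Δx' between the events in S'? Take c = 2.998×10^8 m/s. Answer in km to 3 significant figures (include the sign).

Δx' ≈ 13.1 km

γ = 1/√(1 − 0.848²) = 1.8868
Δx' = γ(Δx − vΔt) = 1.8868 × (8120 m − 0.848×(2.998×10^8 m/s)×4.55×10^-6 s)
= 1.8868 × (6963.3 m) = 13.1 km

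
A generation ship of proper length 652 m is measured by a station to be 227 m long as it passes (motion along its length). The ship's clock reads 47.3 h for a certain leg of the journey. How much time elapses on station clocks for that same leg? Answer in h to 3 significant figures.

Length contraction ⇒ γ = L₀/L = 652/227 = 2.8722
Time dilation: Δt = γτ₀ = 2.8722 × 47.3 h = 136 h

Δt ≈ 136 h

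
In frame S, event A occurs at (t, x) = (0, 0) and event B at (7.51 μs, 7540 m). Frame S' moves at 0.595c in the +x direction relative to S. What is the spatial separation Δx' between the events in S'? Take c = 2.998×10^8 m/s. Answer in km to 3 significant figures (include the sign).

Δx' ≈ 7.71 km

γ = 1/√(1 − 0.595²) = 1.2442
Δx' = γ(Δx − vΔt) = 1.2442 × (7540 m − 0.595×(2.998×10^8 m/s)×7.51×10^-6 s)
= 1.2442 × (6200.4 m) = 7.71 km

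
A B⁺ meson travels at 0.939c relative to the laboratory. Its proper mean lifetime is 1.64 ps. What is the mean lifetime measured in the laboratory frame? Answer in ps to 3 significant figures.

Δt ≈ 4.77 ps

γ = 1/√(1 − 0.939²) = 2.9077
Time dilation: Δt = γτ₀ = 2.9077 × 1.64 ps = 4.77 ps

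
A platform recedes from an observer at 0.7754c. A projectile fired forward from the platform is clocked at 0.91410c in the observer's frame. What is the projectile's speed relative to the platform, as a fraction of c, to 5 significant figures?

Inverse velocity addition: u' = (u − v)/(1 − uv/c²)
= (0.91410 − 0.7754)/(1 − 0.91410×0.7754) = 0.13870/0.2912069 = 0.47629

u' ≈ 0.47629c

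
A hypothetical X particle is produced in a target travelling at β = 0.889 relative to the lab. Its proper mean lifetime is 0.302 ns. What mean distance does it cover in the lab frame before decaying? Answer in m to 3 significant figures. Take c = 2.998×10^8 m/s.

d ≈ 0.176 m

γ = 1/√(1 − 0.889²) = 2.1838
Dilated lifetime: Δt = γτ₀ = 2.1838 × 0.302 ns = 0.65952 ns
d = vΔt = 0.889c × 0.65952 ns = 2.6652×10^8 m/s × 6.5952×10^-10 s = 0.176 m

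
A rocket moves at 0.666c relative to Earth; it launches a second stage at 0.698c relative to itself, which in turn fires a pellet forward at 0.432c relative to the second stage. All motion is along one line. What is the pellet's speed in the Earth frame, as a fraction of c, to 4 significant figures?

Compose boost 2: (0.698 + 0.666)/(1 + 0.698×0.666) = 1.364/1.46487 = 0.931142
Compose boost 3: (0.432 + 0.931142)/(1 + 0.432×0.931142) = 1.36314/1.40225 = 0.9721

u ≈ 0.9721c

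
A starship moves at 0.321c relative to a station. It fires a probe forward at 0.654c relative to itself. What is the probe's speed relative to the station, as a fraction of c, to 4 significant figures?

u ≈ 0.8058c

Relativistic velocity addition: u = (u' + v)/(1 + u'v/c²)
= (0.654 + 0.321)/(1 + 0.654×0.321) = 0.9750/1.20993 = 0.8058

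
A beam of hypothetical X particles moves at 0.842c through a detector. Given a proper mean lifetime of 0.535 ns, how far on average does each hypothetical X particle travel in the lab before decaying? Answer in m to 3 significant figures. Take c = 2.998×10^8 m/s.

γ = 1/√(1 − 0.842²) = 1.8536
Dilated lifetime: Δt = γτ₀ = 1.8536 × 0.535 ns = 0.99170 ns
d = vΔt = 0.842c × 0.99170 ns = 2.5243×10^8 m/s × 9.9170×10^-10 s = 0.250 m

d ≈ 0.250 m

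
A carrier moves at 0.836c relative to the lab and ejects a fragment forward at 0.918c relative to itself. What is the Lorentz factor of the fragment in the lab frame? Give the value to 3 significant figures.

u_lab = (0.918 + 0.836)/(1 + 0.918×0.836) = 1.754/1.76745 = 0.992391
γ = 1/√(1 − 0.992391²) = 8.12

γ ≈ 8.12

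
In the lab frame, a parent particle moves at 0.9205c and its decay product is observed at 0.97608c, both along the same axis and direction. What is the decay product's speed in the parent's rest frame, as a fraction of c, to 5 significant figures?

u' ≈ 0.54749c

Inverse velocity addition: u' = (u − v)/(1 − uv/c²)
= (0.97608 − 0.9205)/(1 − 0.97608×0.9205) = 0.055580/0.1015184 = 0.54749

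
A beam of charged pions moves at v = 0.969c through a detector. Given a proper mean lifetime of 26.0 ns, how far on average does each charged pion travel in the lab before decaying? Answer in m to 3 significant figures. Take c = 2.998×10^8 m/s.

γ = 1/√(1 − 0.969²) = 4.0476
Dilated lifetime: Δt = γτ₀ = 4.0476 × 26.0 ns = 105.24 ns
d = vΔt = 0.969c × 105.24 ns = 2.9051×10^8 m/s × 1.0524×10^-7 s = 30.6 m

d ≈ 30.6 m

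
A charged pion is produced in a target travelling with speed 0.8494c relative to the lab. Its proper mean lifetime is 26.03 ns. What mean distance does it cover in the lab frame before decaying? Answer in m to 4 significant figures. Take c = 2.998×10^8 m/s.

d ≈ 12.56 m

γ = 1/√(1 − 0.8494²) = 1.89484
Dilated lifetime: Δt = γτ₀ = 1.89484 × 26.03 ns = 49.3226 ns
d = vΔt = 0.8494c × 49.3226 ns = 2.54650×10^8 m/s × 4.93226×10^-8 s = 12.56 m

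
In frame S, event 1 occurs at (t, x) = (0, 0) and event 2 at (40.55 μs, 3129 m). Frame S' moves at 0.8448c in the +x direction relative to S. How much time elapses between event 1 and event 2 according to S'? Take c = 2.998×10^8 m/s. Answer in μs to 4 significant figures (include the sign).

Δt' ≈ 59.30 μs

γ = 1/√(1 − 0.8448²) = 1.86887
Δt' = γ(Δt − vΔx/c²) = 1.86887 × (40.55 μs − 0.8448×3129 m / (2.998×10^8 m/s))
= 1.86887 × (31.7329 μs) = 59.30 μs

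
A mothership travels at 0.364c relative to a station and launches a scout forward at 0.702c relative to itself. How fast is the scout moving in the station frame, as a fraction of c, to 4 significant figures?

u ≈ 0.8490c

Compose boost 2: (0.702 + 0.364)/(1 + 0.702×0.364) = 1.066/1.25553 = 0.8490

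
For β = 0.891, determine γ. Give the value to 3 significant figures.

γ = 1/√(1 − β²) = 1/√(1 − 0.891²) = 1/√(0.20612) = 2.20

γ ≈ 2.20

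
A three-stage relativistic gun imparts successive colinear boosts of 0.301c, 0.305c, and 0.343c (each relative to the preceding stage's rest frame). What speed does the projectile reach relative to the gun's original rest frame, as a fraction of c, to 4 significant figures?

Compose boost 2: (0.305 + 0.301)/(1 + 0.305×0.301) = 0.6060/1.09180 = 0.555044
Compose boost 3: (0.343 + 0.555044)/(1 + 0.343×0.555044) = 0.898044/1.19038 = 0.7544

u ≈ 0.7544c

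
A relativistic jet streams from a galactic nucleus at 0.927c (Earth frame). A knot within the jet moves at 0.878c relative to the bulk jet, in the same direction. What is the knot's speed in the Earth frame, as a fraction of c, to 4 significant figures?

Relativistic velocity addition: u = (u' + v)/(1 + u'v/c²)
= (0.878 + 0.927)/(1 + 0.878×0.927) = 1.805/1.81391 = 0.9951

u ≈ 0.9951c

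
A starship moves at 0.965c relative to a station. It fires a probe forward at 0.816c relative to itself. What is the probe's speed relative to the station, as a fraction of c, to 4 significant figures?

Relativistic velocity addition: u = (u' + v)/(1 + u'v/c²)
= (0.816 + 0.965)/(1 + 0.816×0.965) = 1.781/1.78744 = 0.9964

u ≈ 0.9964c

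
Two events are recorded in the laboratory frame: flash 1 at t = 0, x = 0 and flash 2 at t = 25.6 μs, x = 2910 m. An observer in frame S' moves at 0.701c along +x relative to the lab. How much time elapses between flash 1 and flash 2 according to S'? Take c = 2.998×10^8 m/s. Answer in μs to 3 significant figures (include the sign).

γ = 1/√(1 − 0.701²) = 1.4022
Δt' = γ(Δt − vΔx/c²) = 1.4022 × (25.6 μs − 0.701×2910 m / (2.998×10^8 m/s))
= 1.4022 × (18.796 μs) = 26.4 μs

Δt' ≈ 26.4 μs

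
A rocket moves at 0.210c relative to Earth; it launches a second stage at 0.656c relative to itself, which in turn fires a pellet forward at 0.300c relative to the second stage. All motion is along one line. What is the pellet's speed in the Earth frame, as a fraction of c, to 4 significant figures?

u ≈ 0.8639c

Compose boost 2: (0.656 + 0.210)/(1 + 0.656×0.210) = 0.8660/1.13776 = 0.761145
Compose boost 3: (0.300 + 0.761145)/(1 + 0.300×0.761145) = 1.06114/1.22834 = 0.8639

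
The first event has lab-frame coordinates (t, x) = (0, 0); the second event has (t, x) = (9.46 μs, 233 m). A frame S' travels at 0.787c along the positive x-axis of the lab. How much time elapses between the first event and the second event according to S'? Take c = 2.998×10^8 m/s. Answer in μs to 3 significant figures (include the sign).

Δt' ≈ 14.3 μs

γ = 1/√(1 − 0.787²) = 1.6209
Δt' = γ(Δt − vΔx/c²) = 1.6209 × (9.46 μs − 0.787×233 m / (2.998×10^8 m/s))
= 1.6209 × (8.8484 μs) = 14.3 μs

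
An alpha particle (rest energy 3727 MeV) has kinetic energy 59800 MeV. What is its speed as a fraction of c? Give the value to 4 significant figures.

γ = 1 + K/(m₀c²) = 1 + 59800/3727 = 17.0451
β = √(1 − 1/γ²) = 0.9983

β ≈ 0.9983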